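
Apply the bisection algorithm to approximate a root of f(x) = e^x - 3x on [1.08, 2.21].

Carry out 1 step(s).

f(x) = e^x - 3x
Initial interval: [1.08, 2.21]

Iteration 1:
  c_1 = (1.080000 + 2.210000)/2 = 1.645000
  f(c_1) = f(1.645000) = 0.246010
  f(a) × f(c) < 0, new interval: [1.080000, 1.645000]

After 1 iteration(s), the approximation is c_1 = 1.645000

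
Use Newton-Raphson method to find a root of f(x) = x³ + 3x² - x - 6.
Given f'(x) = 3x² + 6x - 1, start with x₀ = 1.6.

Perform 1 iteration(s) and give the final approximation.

f(x) = x³ + 3x² - x - 6
f'(x) = 3x² + 6x - 1
x₀ = 1.6

Newton-Raphson formula: x_{n+1} = x_n - f(x_n)/f'(x_n)

Iteration 1:
  f(1.600000) = 4.176000
  f'(1.600000) = 16.280000
  x_1 = 1.600000 - 4.176000/16.280000 = 1.343489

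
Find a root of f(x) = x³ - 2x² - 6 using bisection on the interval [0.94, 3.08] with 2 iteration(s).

f(x) = x³ - 2x² - 6
Initial interval: [0.94, 3.08]

Iteration 1:
  c_1 = (0.940000 + 3.080000)/2 = 2.010000
  f(c_1) = f(2.010000) = -5.959599
  f(a) × f(c) ≥ 0, new interval: [2.010000, 3.080000]
Iteration 2:
  c_2 = (2.010000 + 3.080000)/2 = 2.545000
  f(c_2) = f(2.545000) = -2.470021
  f(a) × f(c) ≥ 0, new interval: [2.545000, 3.080000]

After 2 iteration(s), the approximation is c_2 = 2.545000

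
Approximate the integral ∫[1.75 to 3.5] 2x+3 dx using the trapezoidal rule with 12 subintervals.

f(x) = 2x+3
a = 1.75, b = 3.5, n = 12
h = (b - a)/n = 0.145833

Trapezoidal rule: (h/2)[f(x₀) + 2f(x₁) + 2f(x₂) + ... + f(xₙ)]

x_0 = 1.7500, f(x_0) = 6.500000, coefficient = 1
x_1 = 1.8958, f(x_1) = 6.791667, coefficient = 2
x_2 = 2.0417, f(x_2) = 7.083333, coefficient = 2
x_3 = 2.1875, f(x_3) = 7.375000, coefficient = 2
x_4 = 2.3333, f(x_4) = 7.666667, coefficient = 2
x_5 = 2.4792, f(x_5) = 7.958333, coefficient = 2
x_6 = 2.6250, f(x_6) = 8.250000, coefficient = 2
x_7 = 2.7708, f(x_7) = 8.541667, coefficient = 2
x_8 = 2.9167, f(x_8) = 8.833333, coefficient = 2
x_9 = 3.0625, f(x_9) = 9.125000, coefficient = 2
x_10 = 3.2083, f(x_10) = 9.416667, coefficient = 2
x_11 = 3.3542, f(x_11) = 9.708333, coefficient = 2
x_12 = 3.5000, f(x_12) = 10.000000, coefficient = 1

I ≈ (0.145833/2) × 198.000000 = 14.437500
Exact value: 14.437500
Error: 0.000000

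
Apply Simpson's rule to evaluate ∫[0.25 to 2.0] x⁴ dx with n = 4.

f(x) = x⁴
a = 0.25, b = 2.0, n = 4
h = (b - a)/n = 0.437500

Simpson's rule: (h/3)[f(x₀) + 4f(x₁) + 2f(x₂) + ... + f(xₙ)]

x_0 = 0.2500, f(x_0) = 0.003906, coefficient = 1
x_1 = 0.6875, f(x_1) = 0.223404, coefficient = 4
x_2 = 1.1250, f(x_2) = 1.601807, coefficient = 2
x_3 = 1.5625, f(x_3) = 5.960464, coefficient = 4
x_4 = 2.0000, f(x_4) = 16.000000, coefficient = 1

I ≈ (0.437500/3) × 43.942993 = 6.408353
Exact value: 6.399805
Error: 0.008548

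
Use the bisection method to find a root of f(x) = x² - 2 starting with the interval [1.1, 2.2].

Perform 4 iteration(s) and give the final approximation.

f(x) = x² - 2
Initial interval: [1.1, 2.2]

Iteration 1:
  c_1 = (1.100000 + 2.200000)/2 = 1.650000
  f(c_1) = f(1.650000) = 0.722500
  f(a) × f(c) < 0, new interval: [1.100000, 1.650000]
Iteration 2:
  c_2 = (1.100000 + 1.650000)/2 = 1.375000
  f(c_2) = f(1.375000) = -0.109375
  f(a) × f(c) ≥ 0, new interval: [1.375000, 1.650000]
Iteration 3:
  c_3 = (1.375000 + 1.650000)/2 = 1.512500
  f(c_3) = f(1.512500) = 0.287656
  f(a) × f(c) < 0, new interval: [1.375000, 1.512500]
Iteration 4:
  c_4 = (1.375000 + 1.512500)/2 = 1.443750
  f(c_4) = f(1.443750) = 0.084414
  f(a) × f(c) < 0, new interval: [1.375000, 1.443750]

After 4 iteration(s), the approximation is c_4 = 1.443750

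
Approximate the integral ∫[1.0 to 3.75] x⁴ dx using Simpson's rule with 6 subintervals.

f(x) = x⁴
a = 1.0, b = 3.75, n = 6
h = (b - a)/n = 0.458333

Simpson's rule: (h/3)[f(x₀) + 4f(x₁) + 2f(x₂) + ... + f(xₙ)]

x_0 = 1.0000, f(x_0) = 1.000000, coefficient = 1
x_1 = 1.4583, f(x_1) = 4.523006, coefficient = 4
x_2 = 1.9167, f(x_2) = 13.495419, coefficient = 2
x_3 = 2.3750, f(x_3) = 31.816650, coefficient = 4
x_4 = 2.8333, f(x_4) = 64.445216, coefficient = 2
x_5 = 3.2917, f(x_5) = 117.398730, coefficient = 4
x_6 = 3.7500, f(x_6) = 197.753906, coefficient = 1

I ≈ (0.458333/3) × 969.588723 = 148.131610
Exact value: 148.115430
Error: 0.016181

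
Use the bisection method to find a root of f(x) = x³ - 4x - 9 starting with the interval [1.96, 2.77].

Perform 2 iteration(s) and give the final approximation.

f(x) = x³ - 4x - 9
Initial interval: [1.96, 2.77]

Iteration 1:
  c_1 = (1.960000 + 2.770000)/2 = 2.365000
  f(c_1) = f(2.365000) = -5.232023
  f(a) × f(c) ≥ 0, new interval: [2.365000, 2.770000]
Iteration 2:
  c_2 = (2.365000 + 2.770000)/2 = 2.567500
  f(c_2) = f(2.567500) = -2.344896
  f(a) × f(c) ≥ 0, new interval: [2.567500, 2.770000]

After 2 iteration(s), the approximation is c_2 = 2.567500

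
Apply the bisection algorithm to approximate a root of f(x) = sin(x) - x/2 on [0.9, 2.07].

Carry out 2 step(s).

f(x) = sin(x) - x/2
Initial interval: [0.9, 2.07]

Iteration 1:
  c_1 = (0.900000 + 2.070000)/2 = 1.485000
  f(c_1) = f(1.485000) = 0.253822
  f(a) × f(c) ≥ 0, new interval: [1.485000, 2.070000]
Iteration 2:
  c_2 = (1.485000 + 2.070000)/2 = 1.777500
  f(c_2) = f(1.777500) = 0.089963
  f(a) × f(c) ≥ 0, new interval: [1.777500, 2.070000]

After 2 iteration(s), the approximation is c_2 = 1.777500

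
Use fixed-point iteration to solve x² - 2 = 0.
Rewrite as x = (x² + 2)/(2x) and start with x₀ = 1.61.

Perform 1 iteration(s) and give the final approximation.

Equation: x² - 2 = 0
Fixed-point form: x = (x² + 2)/(2x)
x₀ = 1.61

x_1 = g(1.610000) = 1.426118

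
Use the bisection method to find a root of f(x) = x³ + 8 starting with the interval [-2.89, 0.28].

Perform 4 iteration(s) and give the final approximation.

f(x) = x³ + 8
Initial interval: [-2.89, 0.28]

Iteration 1:
  c_1 = (-2.890000 + 0.280000)/2 = -1.305000
  f(c_1) = f(-1.305000) = 5.777552
  f(a) × f(c) < 0, new interval: [-2.890000, -1.305000]
Iteration 2:
  c_2 = (-2.890000 + (-1.305000))/2 = -2.097500
  f(c_2) = f(-2.097500) = -1.227964
  f(a) × f(c) ≥ 0, new interval: [-2.097500, -1.305000]
Iteration 3:
  c_3 = (-2.097500 + (-1.305000))/2 = -1.701250
  f(c_3) = f(-1.701250) = 3.076155
  f(a) × f(c) < 0, new interval: [-2.097500, -1.701250]
Iteration 4:
  c_4 = (-2.097500 + (-1.701250))/2 = -1.899375
  f(c_4) = f(-1.899375) = 1.147767
  f(a) × f(c) < 0, new interval: [-2.097500, -1.899375]

After 4 iteration(s), the approximation is c_4 = -1.899375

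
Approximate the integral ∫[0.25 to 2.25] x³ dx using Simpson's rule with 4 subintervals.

f(x) = x³
a = 0.25, b = 2.25, n = 4
h = (b - a)/n = 0.500000

Simpson's rule: (h/3)[f(x₀) + 4f(x₁) + 2f(x₂) + ... + f(xₙ)]

x_0 = 0.2500, f(x_0) = 0.015625, coefficient = 1
x_1 = 0.7500, f(x_1) = 0.421875, coefficient = 4
x_2 = 1.2500, f(x_2) = 1.953125, coefficient = 2
x_3 = 1.7500, f(x_3) = 5.359375, coefficient = 4
x_4 = 2.2500, f(x_4) = 11.390625, coefficient = 1

I ≈ (0.500000/3) × 38.437500 = 6.406250
Exact value: 6.406250
Error: 0.000000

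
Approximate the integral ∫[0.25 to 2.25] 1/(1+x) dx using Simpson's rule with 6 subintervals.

f(x) = 1/(1+x)
a = 0.25, b = 2.25, n = 6
h = (b - a)/n = 0.333333

Simpson's rule: (h/3)[f(x₀) + 4f(x₁) + 2f(x₂) + ... + f(xₙ)]

x_0 = 0.2500, f(x_0) = 0.800000, coefficient = 1
x_1 = 0.5833, f(x_1) = 0.631579, coefficient = 4
x_2 = 0.9167, f(x_2) = 0.521739, coefficient = 2
x_3 = 1.2500, f(x_3) = 0.444444, coefficient = 4
x_4 = 1.5833, f(x_4) = 0.387097, coefficient = 2
x_5 = 1.9167, f(x_5) = 0.342857, coefficient = 4
x_6 = 2.2500, f(x_6) = 0.307692, coefficient = 1

I ≈ (0.333333/3) × 8.600886 = 0.955654
Exact value: 0.955511
Error: 0.000143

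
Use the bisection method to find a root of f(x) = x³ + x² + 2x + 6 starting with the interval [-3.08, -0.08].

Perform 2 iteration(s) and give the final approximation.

f(x) = x³ + x² + 2x + 6
Initial interval: [-3.08, -0.08]

Iteration 1:
  c_1 = (-3.080000 + (-0.080000))/2 = -1.580000
  f(c_1) = f(-1.580000) = 1.392088
  f(a) × f(c) < 0, new interval: [-3.080000, -1.580000]
Iteration 2:
  c_2 = (-3.080000 + (-1.580000))/2 = -2.330000
  f(c_2) = f(-2.330000) = -5.880437
  f(a) × f(c) ≥ 0, new interval: [-2.330000, -1.580000]

After 2 iteration(s), the approximation is c_2 = -2.330000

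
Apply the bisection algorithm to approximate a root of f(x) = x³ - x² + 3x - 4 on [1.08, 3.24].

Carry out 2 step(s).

f(x) = x³ - x² + 3x - 4
Initial interval: [1.08, 3.24]

Iteration 1:
  c_1 = (1.080000 + 3.240000)/2 = 2.160000
  f(c_1) = f(2.160000) = 7.892096
  f(a) × f(c) < 0, new interval: [1.080000, 2.160000]
Iteration 2:
  c_2 = (1.080000 + 2.160000)/2 = 1.620000
  f(c_2) = f(1.620000) = 2.487128
  f(a) × f(c) < 0, new interval: [1.080000, 1.620000]

After 2 iteration(s), the approximation is c_2 = 1.620000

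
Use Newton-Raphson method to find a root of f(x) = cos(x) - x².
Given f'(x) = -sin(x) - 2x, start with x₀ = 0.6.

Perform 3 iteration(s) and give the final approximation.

f(x) = cos(x) - x²
f'(x) = -sin(x) - 2x
x₀ = 0.6

Newton-Raphson formula: x_{n+1} = x_n - f(x_n)/f'(x_n)

Iteration 1:
  f(0.600000) = 0.465336
  f'(0.600000) = -1.764642
  x_1 = 0.600000 - 0.465336/(-1.764642) = 0.863700
Iteration 2:
  f(0.863700) = -0.096348
  f'(0.863700) = -2.487650
  x_2 = 0.863700 - (-0.096348)/(-2.487650) = 0.824969
Iteration 3:
  f(0.824969) = -0.001995
  f'(0.824969) = -2.384465
  x_3 = 0.824969 - (-0.001995)/(-2.384465) = 0.824133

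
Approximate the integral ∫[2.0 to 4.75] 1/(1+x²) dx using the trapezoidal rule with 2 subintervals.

f(x) = 1/(1+x²)
a = 2.0, b = 4.75, n = 2
h = (b - a)/n = 1.375000

Trapezoidal rule: (h/2)[f(x₀) + 2f(x₁) + 2f(x₂) + ... + f(xₙ)]

x_0 = 2.0000, f(x_0) = 0.200000, coefficient = 1
x_1 = 3.3750, f(x_1) = 0.080706, coefficient = 2
x_2 = 4.7500, f(x_2) = 0.042440, coefficient = 1

I ≈ (1.375000/2) × 0.403853 = 0.277649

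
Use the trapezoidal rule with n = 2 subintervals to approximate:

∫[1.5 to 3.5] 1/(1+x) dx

f(x) = 1/(1+x)
a = 1.5, b = 3.5, n = 2
h = (b - a)/n = 1.000000

Trapezoidal rule: (h/2)[f(x₀) + 2f(x₁) + 2f(x₂) + ... + f(xₙ)]

x_0 = 1.5000, f(x_0) = 0.400000, coefficient = 1
x_1 = 2.5000, f(x_1) = 0.285714, coefficient = 2
x_2 = 3.5000, f(x_2) = 0.222222, coefficient = 1

I ≈ (1.000000/2) × 1.193651 = 0.596825
Exact value: 0.587787
Error: 0.009039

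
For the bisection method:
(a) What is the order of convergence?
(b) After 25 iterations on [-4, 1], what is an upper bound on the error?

(a) Bisection has linear (order 1) convergence; the error is halved each step.

(b) Error bound = (b-a)/2^n = (1 - (-4))/2^{25}
    = 5/2^{25}

(a) 1 (linear); (b) error ≤ 1.49e-07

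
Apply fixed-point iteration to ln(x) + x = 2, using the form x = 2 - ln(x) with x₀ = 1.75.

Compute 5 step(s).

Equation: ln(x) + x = 2
Fixed-point form: x = 2 - ln(x)
x₀ = 1.75

x_1 = g(1.750000) = 1.440384
x_2 = g(1.440384) = 1.635090
x_3 = g(1.635090) = 1.508302
x_4 = g(1.508302) = 1.589015
x_5 = g(1.589015) = 1.536885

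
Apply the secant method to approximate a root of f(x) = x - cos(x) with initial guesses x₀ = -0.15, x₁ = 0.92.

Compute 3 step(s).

f(x) = x - cos(x)
x₀ = -0.15, x₁ = 0.92

Secant formula: x_{n+1} = x_n - f(x_n)(x_n - x_{n-1})/(f(x_n) - f(x_{n-1}))

Iteration 1:
  f(-0.150000) = -1.138771
  f(0.920000) = 0.314180
  x_2 = 0.920000 - 0.314180×(0.920000 - (-0.150000))/(0.314180 - (-1.138771))
       = 0.688628
Iteration 2:
  f(0.920000) = 0.314180
  f(0.688628) = -0.083491
  x_3 = 0.688628 - (-0.083491)×(0.688628 - 0.920000)/(-0.083491 - 0.314180)
       = 0.737204
Iteration 3:
  f(0.688628) = -0.083491
  f(0.737204) = -0.003146
  x_4 = 0.737204 - (-0.003146)×(0.737204 - 0.688628)/(-0.003146 - (-0.083491))
       = 0.739107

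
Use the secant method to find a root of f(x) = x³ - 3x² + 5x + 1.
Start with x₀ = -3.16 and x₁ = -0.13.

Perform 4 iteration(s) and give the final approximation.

f(x) = x³ - 3x² + 5x + 1
x₀ = -3.16, x₁ = -0.13

Secant formula: x_{n+1} = x_n - f(x_n)(x_n - x_{n-1})/(f(x_n) - f(x_{n-1}))

Iteration 1:
  f(-3.160000) = -76.311296
  f(-0.130000) = 0.297103
  x_2 = -0.130000 - 0.297103×(-0.130000 - (-3.160000))/(0.297103 - (-76.311296))
       = -0.141751
Iteration 2:
  f(-0.130000) = 0.297103
  f(-0.141751) = 0.228117
  x_3 = -0.141751 - 0.228117×(-0.141751 - (-0.130000))/(0.228117 - 0.297103)
       = -0.180608
Iteration 3:
  f(-0.141751) = 0.228117
  f(-0.180608) = -0.006789
  x_4 = -0.180608 - (-0.006789)×(-0.180608 - (-0.141751))/(-0.006789 - 0.228117)
       = -0.179485
Iteration 4:
  f(-0.180608) = -0.006789
  f(-0.179485) = 0.000148
  x_5 = -0.179485 - 0.000148×(-0.179485 - (-0.180608))/(0.000148 - (-0.006789))
       = -0.179509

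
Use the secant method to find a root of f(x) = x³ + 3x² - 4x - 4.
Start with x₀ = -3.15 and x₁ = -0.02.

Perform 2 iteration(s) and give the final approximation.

f(x) = x³ + 3x² - 4x - 4
x₀ = -3.15, x₁ = -0.02

Secant formula: x_{n+1} = x_n - f(x_n)(x_n - x_{n-1})/(f(x_n) - f(x_{n-1}))

Iteration 1:
  f(-3.150000) = 7.111625
  f(-0.020000) = -3.918808
  x_2 = -0.020000 - (-3.918808)×(-0.020000 - (-3.150000))/(-3.918808 - 7.111625)
       = -1.132002
Iteration 2:
  f(-0.020000) = -3.918808
  f(-1.132002) = 2.921717
  x_3 = -1.132002 - 2.921717×(-1.132002 - (-0.020000))/(2.921717 - (-3.918808))
       = -0.657045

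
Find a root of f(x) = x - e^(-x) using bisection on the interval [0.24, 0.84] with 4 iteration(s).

f(x) = x - e^(-x)
Initial interval: [0.24, 0.84]

Iteration 1:
  c_1 = (0.240000 + 0.840000)/2 = 0.540000
  f(c_1) = f(0.540000) = -0.042748
  f(a) × f(c) ≥ 0, new interval: [0.540000, 0.840000]
Iteration 2:
  c_2 = (0.540000 + 0.840000)/2 = 0.690000
  f(c_2) = f(0.690000) = 0.188424
  f(a) × f(c) < 0, new interval: [0.540000, 0.690000]
Iteration 3:
  c_3 = (0.540000 + 0.690000)/2 = 0.615000
  f(c_3) = f(0.615000) = 0.074359
  f(a) × f(c) < 0, new interval: [0.540000, 0.615000]
Iteration 4:
  c_4 = (0.540000 + 0.615000)/2 = 0.577500
  f(c_4) = f(0.577500) = 0.016200
  f(a) × f(c) < 0, new interval: [0.540000, 0.577500]

After 4 iteration(s), the approximation is c_4 = 0.577500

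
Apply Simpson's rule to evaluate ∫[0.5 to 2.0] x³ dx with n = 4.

f(x) = x³
a = 0.5, b = 2.0, n = 4
h = (b - a)/n = 0.375000

Simpson's rule: (h/3)[f(x₀) + 4f(x₁) + 2f(x₂) + ... + f(xₙ)]

x_0 = 0.5000, f(x_0) = 0.125000, coefficient = 1
x_1 = 0.8750, f(x_1) = 0.669922, coefficient = 4
x_2 = 1.2500, f(x_2) = 1.953125, coefficient = 2
x_3 = 1.6250, f(x_3) = 4.291016, coefficient = 4
x_4 = 2.0000, f(x_4) = 8.000000, coefficient = 1

I ≈ (0.375000/3) × 31.875000 = 3.984375
Exact value: 3.984375
Error: 0.000000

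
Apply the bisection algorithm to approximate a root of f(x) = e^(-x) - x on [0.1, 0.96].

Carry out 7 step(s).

f(x) = e^(-x) - x
Initial interval: [0.1, 0.96]

Iteration 1:
  c_1 = (0.100000 + 0.960000)/2 = 0.530000
  f(c_1) = f(0.530000) = 0.058605
  f(a) × f(c) ≥ 0, new interval: [0.530000, 0.960000]
Iteration 2:
  c_2 = (0.530000 + 0.960000)/2 = 0.745000
  f(c_2) = f(0.745000) = -0.270266
  f(a) × f(c) < 0, new interval: [0.530000, 0.745000]
Iteration 3:
  c_3 = (0.530000 + 0.745000)/2 = 0.637500
  f(c_3) = f(0.637500) = -0.108888
  f(a) × f(c) < 0, new interval: [0.530000, 0.637500]
Iteration 4:
  c_4 = (0.530000 + 0.637500)/2 = 0.583750
  f(c_4) = f(0.583750) = -0.025947
  f(a) × f(c) < 0, new interval: [0.530000, 0.583750]
Iteration 5:
  c_5 = (0.530000 + 0.583750)/2 = 0.556875
  f(c_5) = f(0.556875) = 0.016122
  f(a) × f(c) ≥ 0, new interval: [0.556875, 0.583750]
Iteration 6:
  c_6 = (0.556875 + 0.583750)/2 = 0.570312
  f(c_6) = f(0.570312) = -0.004964
  f(a) × f(c) < 0, new interval: [0.556875, 0.570312]
Iteration 7:
  c_7 = (0.556875 + 0.570312)/2 = 0.563594
  f(c_7) = f(0.563594) = 0.005566
  f(a) × f(c) ≥ 0, new interval: [0.563594, 0.570312]

After 7 iteration(s), the approximation is c_7 = 0.563594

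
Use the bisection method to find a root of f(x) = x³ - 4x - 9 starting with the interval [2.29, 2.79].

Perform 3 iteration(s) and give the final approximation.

f(x) = x³ - 4x - 9
Initial interval: [2.29, 2.79]

Iteration 1:
  c_1 = (2.290000 + 2.790000)/2 = 2.540000
  f(c_1) = f(2.540000) = -2.772936
  f(a) × f(c) ≥ 0, new interval: [2.540000, 2.790000]
Iteration 2:
  c_2 = (2.540000 + 2.790000)/2 = 2.665000
  f(c_2) = f(2.665000) = -0.732570
  f(a) × f(c) ≥ 0, new interval: [2.665000, 2.790000]
Iteration 3:
  c_3 = (2.665000 + 2.790000)/2 = 2.727500
  f(c_3) = f(2.727500) = 0.380571
  f(a) × f(c) < 0, new interval: [2.665000, 2.727500]

After 3 iteration(s), the approximation is c_3 = 2.727500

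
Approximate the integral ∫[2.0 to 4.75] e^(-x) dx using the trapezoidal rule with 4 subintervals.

f(x) = e^(-x)
a = 2.0, b = 4.75, n = 4
h = (b - a)/n = 0.687500

Trapezoidal rule: (h/2)[f(x₀) + 2f(x₁) + 2f(x₂) + ... + f(xₙ)]

x_0 = 2.0000, f(x_0) = 0.135335, coefficient = 1
x_1 = 2.6875, f(x_1) = 0.068051, coefficient = 2
x_2 = 3.3750, f(x_2) = 0.034218, coefficient = 2
x_3 = 4.0625, f(x_3) = 0.017206, coefficient = 2
x_4 = 4.7500, f(x_4) = 0.008652, coefficient = 1

I ≈ (0.687500/2) × 0.382937 = 0.131635
Exact value: 0.126684
Error: 0.004951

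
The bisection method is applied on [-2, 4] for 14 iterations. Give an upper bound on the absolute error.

Bisection error bound: |error| ≤ (b-a)/2^n
|error| ≤ (4 - (-2))/2^14 = 6/2^14
|error| ≤ 0.0003662109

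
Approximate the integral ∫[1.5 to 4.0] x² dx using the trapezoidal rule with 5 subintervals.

f(x) = x²
a = 1.5, b = 4.0, n = 5
h = (b - a)/n = 0.500000

Trapezoidal rule: (h/2)[f(x₀) + 2f(x₁) + 2f(x₂) + ... + f(xₙ)]

x_0 = 1.5000, f(x_0) = 2.250000, coefficient = 1
x_1 = 2.0000, f(x_1) = 4.000000, coefficient = 2
x_2 = 2.5000, f(x_2) = 6.250000, coefficient = 2
x_3 = 3.0000, f(x_3) = 9.000000, coefficient = 2
x_4 = 3.5000, f(x_4) = 12.250000, coefficient = 2
x_5 = 4.0000, f(x_5) = 16.000000, coefficient = 1

I ≈ (0.500000/2) × 81.250000 = 20.312500
Exact value: 20.208333
Error: 0.104167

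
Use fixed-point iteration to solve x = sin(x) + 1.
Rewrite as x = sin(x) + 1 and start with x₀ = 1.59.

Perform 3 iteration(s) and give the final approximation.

Equation: x = sin(x) + 1
Fixed-point form: x = sin(x) + 1
x₀ = 1.59

x_1 = g(1.590000) = 1.999816
x_2 = g(1.999816) = 1.909374
x_3 = g(1.909374) = 1.943228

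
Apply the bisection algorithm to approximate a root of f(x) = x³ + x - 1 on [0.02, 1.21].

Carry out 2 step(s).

f(x) = x³ + x - 1
Initial interval: [0.02, 1.21]

Iteration 1:
  c_1 = (0.020000 + 1.210000)/2 = 0.615000
  f(c_1) = f(0.615000) = -0.152392
  f(a) × f(c) ≥ 0, new interval: [0.615000, 1.210000]
Iteration 2:
  c_2 = (0.615000 + 1.210000)/2 = 0.912500
  f(c_2) = f(0.912500) = 0.672299
  f(a) × f(c) < 0, new interval: [0.615000, 0.912500]

After 2 iteration(s), the approximation is c_2 = 0.912500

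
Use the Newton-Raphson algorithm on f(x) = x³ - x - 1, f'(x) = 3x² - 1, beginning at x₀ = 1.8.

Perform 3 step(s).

f(x) = x³ - x - 1
f'(x) = 3x² - 1
x₀ = 1.8

Newton-Raphson formula: x_{n+1} = x_n - f(x_n)/f'(x_n)

Iteration 1:
  f(1.800000) = 3.032000
  f'(1.800000) = 8.720000
  x_1 = 1.800000 - 3.032000/8.720000 = 1.452294
Iteration 2:
  f(1.452294) = 0.610821
  f'(1.452294) = 5.327470
  x_2 = 1.452294 - 0.610821/5.327470 = 1.337639
Iteration 3:
  f(1.337639) = 0.055767
  f'(1.337639) = 4.367831
  x_3 = 1.337639 - 0.055767/4.367831 = 1.324871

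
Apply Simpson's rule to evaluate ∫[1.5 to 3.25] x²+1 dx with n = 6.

f(x) = x²+1
a = 1.5, b = 3.25, n = 6
h = (b - a)/n = 0.291667

Simpson's rule: (h/3)[f(x₀) + 4f(x₁) + 2f(x₂) + ... + f(xₙ)]

x_0 = 1.5000, f(x_0) = 3.250000, coefficient = 1
x_1 = 1.7917, f(x_1) = 4.210069, coefficient = 4
x_2 = 2.0833, f(x_2) = 5.340278, coefficient = 2
x_3 = 2.3750, f(x_3) = 6.640625, coefficient = 4
x_4 = 2.6667, f(x_4) = 8.111111, coefficient = 2
x_5 = 2.9583, f(x_5) = 9.751736, coefficient = 4
x_6 = 3.2500, f(x_6) = 11.562500, coefficient = 1

I ≈ (0.291667/3) × 124.125000 = 12.067708
Exact value: 12.067708
Error: 0.000000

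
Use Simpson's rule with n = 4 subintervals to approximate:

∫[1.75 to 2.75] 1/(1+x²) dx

f(x) = 1/(1+x²)
a = 1.75, b = 2.75, n = 4
h = (b - a)/n = 0.250000

Simpson's rule: (h/3)[f(x₀) + 4f(x₁) + 2f(x₂) + ... + f(xₙ)]

x_0 = 1.7500, f(x_0) = 0.246154, coefficient = 1
x_1 = 2.0000, f(x_1) = 0.200000, coefficient = 4
x_2 = 2.2500, f(x_2) = 0.164948, coefficient = 2
x_3 = 2.5000, f(x_3) = 0.137931, coefficient = 4
x_4 = 2.7500, f(x_4) = 0.116788, coefficient = 1

I ≈ (0.250000/3) × 2.044563 = 0.170380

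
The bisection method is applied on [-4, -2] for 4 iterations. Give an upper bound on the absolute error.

Bisection error bound: |error| ≤ (b-a)/2^n
|error| ≤ (-2 - (-4))/2^4 = 2/2^4
|error| ≤ 0.1250000000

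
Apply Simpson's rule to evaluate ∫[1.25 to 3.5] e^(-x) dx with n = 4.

f(x) = e^(-x)
a = 1.25, b = 3.5, n = 4
h = (b - a)/n = 0.562500

Simpson's rule: (h/3)[f(x₀) + 4f(x₁) + 2f(x₂) + ... + f(xₙ)]

x_0 = 1.2500, f(x_0) = 0.286505, coefficient = 1
x_1 = 1.8125, f(x_1) = 0.163246, coefficient = 4
x_2 = 2.3750, f(x_2) = 0.093014, coefficient = 2
x_3 = 2.9375, f(x_3) = 0.052998, coefficient = 4
x_4 = 3.5000, f(x_4) = 0.030197, coefficient = 1

I ≈ (0.562500/3) × 1.367705 = 0.256445
Exact value: 0.256307
Error: 0.000137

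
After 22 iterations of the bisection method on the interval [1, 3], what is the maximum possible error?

Bisection error bound: |error| ≤ (b-a)/2^n
|error| ≤ (3 - 1)/2^22 = 2/2^22
|error| ≤ 0.0000004768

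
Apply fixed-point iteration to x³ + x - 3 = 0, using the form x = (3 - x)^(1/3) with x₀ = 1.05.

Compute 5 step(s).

Equation: x³ + x - 3 = 0
Fixed-point form: x = (3 - x)^(1/3)
x₀ = 1.05

x_1 = g(1.050000) = 1.249333
x_2 = g(1.249333) = 1.205224
x_3 = g(1.205224) = 1.215262
x_4 = g(1.215262) = 1.212993
x_5 = g(1.212993) = 1.213507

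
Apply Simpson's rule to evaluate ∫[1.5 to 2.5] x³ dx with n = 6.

f(x) = x³
a = 1.5, b = 2.5, n = 6
h = (b - a)/n = 0.166667

Simpson's rule: (h/3)[f(x₀) + 4f(x₁) + 2f(x₂) + ... + f(xₙ)]

x_0 = 1.5000, f(x_0) = 3.375000, coefficient = 1
x_1 = 1.6667, f(x_1) = 4.629630, coefficient = 4
x_2 = 1.8333, f(x_2) = 6.162037, coefficient = 2
x_3 = 2.0000, f(x_3) = 8.000000, coefficient = 4
x_4 = 2.1667, f(x_4) = 10.171296, coefficient = 2
x_5 = 2.3333, f(x_5) = 12.703704, coefficient = 4
x_6 = 2.5000, f(x_6) = 15.625000, coefficient = 1

I ≈ (0.166667/3) × 153.000000 = 8.500000
Exact value: 8.500000
Error: 0.000000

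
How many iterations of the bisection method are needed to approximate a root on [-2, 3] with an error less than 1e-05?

We need (b-a)/2^n ≤ 1e-05
(3 - (-2))/2^n ≤ 1e-05
5/2^n ≤ 1e-05
2^n ≥ 500000
n ≥ log₂(500000) = 18.93
n ≥ 19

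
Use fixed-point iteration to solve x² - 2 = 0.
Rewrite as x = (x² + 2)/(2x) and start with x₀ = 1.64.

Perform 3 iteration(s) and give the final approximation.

Equation: x² - 2 = 0
Fixed-point form: x = (x² + 2)/(2x)
x₀ = 1.64

x_1 = g(1.640000) = 1.429756
x_2 = g(1.429756) = 1.414298
x_3 = g(1.414298) = 1.414214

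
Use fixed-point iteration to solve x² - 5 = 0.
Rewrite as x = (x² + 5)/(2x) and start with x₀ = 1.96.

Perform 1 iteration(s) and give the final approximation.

Equation: x² - 5 = 0
Fixed-point form: x = (x² + 5)/(2x)
x₀ = 1.96

x_1 = g(1.960000) = 2.255510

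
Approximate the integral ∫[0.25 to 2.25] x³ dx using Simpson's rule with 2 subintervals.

f(x) = x³
a = 0.25, b = 2.25, n = 2
h = (b - a)/n = 1.000000

Simpson's rule: (h/3)[f(x₀) + 4f(x₁) + 2f(x₂) + ... + f(xₙ)]

x_0 = 0.2500, f(x_0) = 0.015625, coefficient = 1
x_1 = 1.2500, f(x_1) = 1.953125, coefficient = 4
x_2 = 2.2500, f(x_2) = 11.390625, coefficient = 1

I ≈ (1.000000/3) × 19.218750 = 6.406250
Exact value: 6.406250
Error: 0.000000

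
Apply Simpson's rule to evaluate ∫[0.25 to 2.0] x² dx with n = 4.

f(x) = x²
a = 0.25, b = 2.0, n = 4
h = (b - a)/n = 0.437500

Simpson's rule: (h/3)[f(x₀) + 4f(x₁) + 2f(x₂) + ... + f(xₙ)]

x_0 = 0.2500, f(x_0) = 0.062500, coefficient = 1
x_1 = 0.6875, f(x_1) = 0.472656, coefficient = 4
x_2 = 1.1250, f(x_2) = 1.265625, coefficient = 2
x_3 = 1.5625, f(x_3) = 2.441406, coefficient = 4
x_4 = 2.0000, f(x_4) = 4.000000, coefficient = 1

I ≈ (0.437500/3) × 18.250000 = 2.661458
Exact value: 2.661458
Error: 0.000000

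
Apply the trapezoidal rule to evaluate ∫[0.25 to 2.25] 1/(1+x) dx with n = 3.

f(x) = 1/(1+x)
a = 0.25, b = 2.25, n = 3
h = (b - a)/n = 0.666667

Trapezoidal rule: (h/2)[f(x₀) + 2f(x₁) + 2f(x₂) + ... + f(xₙ)]

x_0 = 0.2500, f(x_0) = 0.800000, coefficient = 1
x_1 = 0.9167, f(x_1) = 0.521739, coefficient = 2
x_2 = 1.5833, f(x_2) = 0.387097, coefficient = 2
x_3 = 2.2500, f(x_3) = 0.307692, coefficient = 1

I ≈ (0.666667/2) × 2.925364 = 0.975121
Exact value: 0.955511
Error: 0.019610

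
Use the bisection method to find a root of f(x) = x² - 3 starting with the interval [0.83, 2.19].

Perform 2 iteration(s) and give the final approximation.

f(x) = x² - 3
Initial interval: [0.83, 2.19]

Iteration 1:
  c_1 = (0.830000 + 2.190000)/2 = 1.510000
  f(c_1) = f(1.510000) = -0.719900
  f(a) × f(c) ≥ 0, new interval: [1.510000, 2.190000]
Iteration 2:
  c_2 = (1.510000 + 2.190000)/2 = 1.850000
  f(c_2) = f(1.850000) = 0.422500
  f(a) × f(c) < 0, new interval: [1.510000, 1.850000]

After 2 iteration(s), the approximation is c_2 = 1.850000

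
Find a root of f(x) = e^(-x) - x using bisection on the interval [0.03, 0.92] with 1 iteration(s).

f(x) = e^(-x) - x
Initial interval: [0.03, 0.92]

Iteration 1:
  c_1 = (0.030000 + 0.920000)/2 = 0.475000
  f(c_1) = f(0.475000) = 0.146885
  f(a) × f(c) ≥ 0, new interval: [0.475000, 0.920000]

After 1 iteration(s), the approximation is c_1 = 0.475000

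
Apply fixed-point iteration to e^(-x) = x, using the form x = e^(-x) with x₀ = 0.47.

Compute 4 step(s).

Equation: e^(-x) = x
Fixed-point form: x = e^(-x)
x₀ = 0.47

x_1 = g(0.470000) = 0.625002
x_2 = g(0.625002) = 0.535260
x_3 = g(0.535260) = 0.585517
x_4 = g(0.585517) = 0.556818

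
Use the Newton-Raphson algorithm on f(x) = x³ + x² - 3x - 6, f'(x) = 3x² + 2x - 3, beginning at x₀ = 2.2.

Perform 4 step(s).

f(x) = x³ + x² - 3x - 6
f'(x) = 3x² + 2x - 3
x₀ = 2.2

Newton-Raphson formula: x_{n+1} = x_n - f(x_n)/f'(x_n)

Iteration 1:
  f(2.200000) = 2.888000
  f'(2.200000) = 15.920000
  x_1 = 2.200000 - 2.888000/15.920000 = 2.018593
Iteration 2:
  f(2.018593) = 0.244135
  f'(2.018593) = 13.261339
  x_2 = 2.018593 - 0.244135/13.261339 = 2.000183
Iteration 3:
  f(2.000183) = 0.002385
  f'(2.000183) = 13.002568
  x_3 = 2.000183 - 0.002385/13.002568 = 2.000000
Iteration 4:
  f(2.000000) = 0.000000
  f'(2.000000) = 13.000000
  x_4 = 2.000000 - 0.000000/13.000000 = 2.000000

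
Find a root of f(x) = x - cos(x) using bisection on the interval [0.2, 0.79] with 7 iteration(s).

f(x) = x - cos(x)
Initial interval: [0.2, 0.79]

Iteration 1:
  c_1 = (0.200000 + 0.790000)/2 = 0.495000
  f(c_1) = f(0.495000) = -0.384969
  f(a) × f(c) ≥ 0, new interval: [0.495000, 0.790000]
Iteration 2:
  c_2 = (0.495000 + 0.790000)/2 = 0.642500
  f(c_2) = f(0.642500) = -0.158100
  f(a) × f(c) ≥ 0, new interval: [0.642500, 0.790000]
Iteration 3:
  c_3 = (0.642500 + 0.790000)/2 = 0.716250
  f(c_3) = f(0.716250) = -0.038023
  f(a) × f(c) ≥ 0, new interval: [0.716250, 0.790000]
Iteration 4:
  c_4 = (0.716250 + 0.790000)/2 = 0.753125
  f(c_4) = f(0.753125) = 0.023570
  f(a) × f(c) < 0, new interval: [0.716250, 0.753125]
Iteration 5:
  c_5 = (0.716250 + 0.753125)/2 = 0.734688
  f(c_5) = f(0.734688) = -0.007353
  f(a) × f(c) ≥ 0, new interval: [0.734688, 0.753125]
Iteration 6:
  c_6 = (0.734688 + 0.753125)/2 = 0.743906
  f(c_6) = f(0.743906) = 0.008077
  f(a) × f(c) < 0, new interval: [0.734688, 0.743906]
Iteration 7:
  c_7 = (0.734688 + 0.743906)/2 = 0.739297
  f(c_7) = f(0.739297) = 0.000354
  f(a) × f(c) < 0, new interval: [0.734688, 0.739297]

After 7 iteration(s), the approximation is c_7 = 0.739297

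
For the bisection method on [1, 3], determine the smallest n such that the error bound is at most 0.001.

We need (b-a)/2^n ≤ 0.001
(3 - 1)/2^n ≤ 0.001
2/2^n ≤ 0.001
2^n ≥ 2000
n ≥ log₂(2000) = 10.97
n ≥ 11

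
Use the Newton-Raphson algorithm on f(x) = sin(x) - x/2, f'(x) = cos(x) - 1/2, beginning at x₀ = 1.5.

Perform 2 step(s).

f(x) = sin(x) - x/2
f'(x) = cos(x) - 1/2
x₀ = 1.5

Newton-Raphson formula: x_{n+1} = x_n - f(x_n)/f'(x_n)

Iteration 1:
  f(1.500000) = 0.247495
  f'(1.500000) = -0.429263
  x_1 = 1.500000 - 0.247495/(-0.429263) = 2.076558
Iteration 2:
  f(2.076558) = -0.163473
  f'(2.076558) = -0.984474
  x_2 = 2.076558 - (-0.163473)/(-0.984474) = 1.910507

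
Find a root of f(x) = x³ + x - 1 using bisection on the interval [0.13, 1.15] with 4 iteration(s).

f(x) = x³ + x - 1
Initial interval: [0.13, 1.15]

Iteration 1:
  c_1 = (0.130000 + 1.150000)/2 = 0.640000
  f(c_1) = f(0.640000) = -0.097856
  f(a) × f(c) ≥ 0, new interval: [0.640000, 1.150000]
Iteration 2:
  c_2 = (0.640000 + 1.150000)/2 = 0.895000
  f(c_2) = f(0.895000) = 0.611917
  f(a) × f(c) < 0, new interval: [0.640000, 0.895000]
Iteration 3:
  c_3 = (0.640000 + 0.895000)/2 = 0.767500
  f(c_3) = f(0.767500) = 0.219601
  f(a) × f(c) < 0, new interval: [0.640000, 0.767500]
Iteration 4:
  c_4 = (0.640000 + 0.767500)/2 = 0.703750
  f(c_4) = f(0.703750) = 0.052292
  f(a) × f(c) < 0, new interval: [0.640000, 0.703750]

After 4 iteration(s), the approximation is c_4 = 0.703750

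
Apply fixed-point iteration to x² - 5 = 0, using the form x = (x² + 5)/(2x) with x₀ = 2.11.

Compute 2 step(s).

Equation: x² - 5 = 0
Fixed-point form: x = (x² + 5)/(2x)
x₀ = 2.11

x_1 = g(2.110000) = 2.239834
x_2 = g(2.239834) = 2.236071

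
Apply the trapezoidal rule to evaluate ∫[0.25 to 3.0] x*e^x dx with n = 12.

f(x) = x*e^x
a = 0.25, b = 3.0, n = 12
h = (b - a)/n = 0.229167

Trapezoidal rule: (h/2)[f(x₀) + 2f(x₁) + 2f(x₂) + ... + f(xₙ)]

x_0 = 0.2500, f(x_0) = 0.321006, coefficient = 1
x_1 = 0.4792, f(x_1) = 0.773724, coefficient = 2
x_2 = 0.7083, f(x_2) = 1.438345, coefficient = 2
x_3 = 0.9375, f(x_3) = 2.393990, coefficient = 2
x_4 = 1.1667, f(x_4) = 3.746482, coefficient = 2
x_5 = 1.3958, f(x_5) = 5.636847, coefficient = 2
x_6 = 1.6250, f(x_6) = 8.252431, coefficient = 2
x_7 = 1.8542, f(x_7) = 11.841402, coefficient = 2
x_8 = 2.0833, f(x_8) = 16.731656, coefficient = 2
x_9 = 2.3125, f(x_9) = 23.355423, coefficient = 2
x_10 = 2.5417, f(x_10) = 32.281254, coefficient = 2
x_11 = 2.7708, f(x_11) = 44.255579, coefficient = 2
x_12 = 3.0000, f(x_12) = 60.256611, coefficient = 1

I ≈ (0.229167/2) × 361.991885 = 41.478237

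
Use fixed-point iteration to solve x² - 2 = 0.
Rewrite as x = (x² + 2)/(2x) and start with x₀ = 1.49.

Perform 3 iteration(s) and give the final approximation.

Equation: x² - 2 = 0
Fixed-point form: x = (x² + 2)/(2x)
x₀ = 1.49

x_1 = g(1.490000) = 1.416141
x_2 = g(1.416141) = 1.414215
x_3 = g(1.414215) = 1.414214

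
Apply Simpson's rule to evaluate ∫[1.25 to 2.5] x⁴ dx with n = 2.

f(x) = x⁴
a = 1.25, b = 2.5, n = 2
h = (b - a)/n = 0.625000

Simpson's rule: (h/3)[f(x₀) + 4f(x₁) + 2f(x₂) + ... + f(xₙ)]

x_0 = 1.2500, f(x_0) = 2.441406, coefficient = 1
x_1 = 1.8750, f(x_1) = 12.359619, coefficient = 4
x_2 = 2.5000, f(x_2) = 39.062500, coefficient = 1

I ≈ (0.625000/3) × 90.942383 = 18.946330
Exact value: 18.920898
Error: 0.025431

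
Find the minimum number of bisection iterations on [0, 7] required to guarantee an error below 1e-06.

We need (b-a)/2^n ≤ 1e-06
(7 - 0)/2^n ≤ 1e-06
7/2^n ≤ 1e-06
2^n ≥ 7000000
n ≥ log₂(7000000) = 22.74
n ≥ 23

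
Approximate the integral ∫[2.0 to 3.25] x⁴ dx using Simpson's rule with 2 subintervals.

f(x) = x⁴
a = 2.0, b = 3.25, n = 2
h = (b - a)/n = 0.625000

Simpson's rule: (h/3)[f(x₀) + 4f(x₁) + 2f(x₂) + ... + f(xₙ)]

x_0 = 2.0000, f(x_0) = 16.000000, coefficient = 1
x_1 = 2.6250, f(x_1) = 47.480713, coefficient = 4
x_2 = 3.2500, f(x_2) = 111.566406, coefficient = 1

I ≈ (0.625000/3) × 317.489258 = 66.143595
Exact value: 66.118164
Error: 0.025431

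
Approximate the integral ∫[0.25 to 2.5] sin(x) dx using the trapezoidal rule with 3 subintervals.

f(x) = sin(x)
a = 0.25, b = 2.5, n = 3
h = (b - a)/n = 0.750000

Trapezoidal rule: (h/2)[f(x₀) + 2f(x₁) + 2f(x₂) + ... + f(xₙ)]

x_0 = 0.2500, f(x_0) = 0.247404, coefficient = 1
x_1 = 1.0000, f(x_1) = 0.841471, coefficient = 2
x_2 = 1.7500, f(x_2) = 0.983986, coefficient = 2
x_3 = 2.5000, f(x_3) = 0.598472, coefficient = 1

I ≈ (0.750000/2) × 4.496790 = 1.686296
Exact value: 1.770056
Error: 0.083760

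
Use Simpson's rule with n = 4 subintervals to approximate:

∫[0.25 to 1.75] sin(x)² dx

f(x) = sin(x)²
a = 0.25, b = 1.75, n = 4
h = (b - a)/n = 0.375000

Simpson's rule: (h/3)[f(x₀) + 4f(x₁) + 2f(x₂) + ... + f(xₙ)]

x_0 = 0.2500, f(x_0) = 0.061209, coefficient = 1
x_1 = 0.6250, f(x_1) = 0.342339, coefficient = 4
x_2 = 1.0000, f(x_2) = 0.708073, coefficient = 2
x_3 = 1.3750, f(x_3) = 0.962151, coefficient = 4
x_4 = 1.7500, f(x_4) = 0.968228, coefficient = 1

I ≈ (0.375000/3) × 7.663544 = 0.957943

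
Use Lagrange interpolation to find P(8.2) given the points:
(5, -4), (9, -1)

Lagrange interpolation formula:
P(x) = Σ yᵢ × Lᵢ(x)
where Lᵢ(x) = Π_{j≠i} (x - xⱼ)/(xᵢ - xⱼ)

L_0(8.2) = (8.2 - 9)/(5 - 9) = 0.200000
L_1(8.2) = (8.2 - 5)/(9 - 5) = 0.800000

P(8.2) = (-4)×L_0(8.2) + (-1)×L_1(8.2)
P(8.2) = -1.600000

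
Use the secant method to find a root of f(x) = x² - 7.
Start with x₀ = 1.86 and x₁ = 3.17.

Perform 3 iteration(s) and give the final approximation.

f(x) = x² - 7
x₀ = 1.86, x₁ = 3.17

Secant formula: x_{n+1} = x_n - f(x_n)(x_n - x_{n-1})/(f(x_n) - f(x_{n-1}))

Iteration 1:
  f(1.860000) = -3.540400
  f(3.170000) = 3.048900
  x_2 = 3.170000 - 3.048900×(3.170000 - 1.860000)/(3.048900 - (-3.540400))
       = 2.563857
Iteration 2:
  f(3.170000) = 3.048900
  f(2.563857) = -0.426638
  x_3 = 2.563857 - (-0.426638)×(2.563857 - 3.170000)/(-0.426638 - 3.048900)
       = 2.638264
Iteration 3:
  f(2.563857) = -0.426638
  f(2.638264) = -0.039565
  x_4 = 2.638264 - (-0.039565)×(2.638264 - 2.563857)/(-0.039565 - (-0.426638))
       = 2.645869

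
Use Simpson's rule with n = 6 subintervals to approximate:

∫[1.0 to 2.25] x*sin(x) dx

f(x) = x*sin(x)
a = 1.0, b = 2.25, n = 6
h = (b - a)/n = 0.208333

Simpson's rule: (h/3)[f(x₀) + 4f(x₁) + 2f(x₂) + ... + f(xₙ)]

x_0 = 1.0000, f(x_0) = 0.841471, coefficient = 1
x_1 = 1.2083, f(x_1) = 1.129823, coefficient = 4
x_2 = 1.4167, f(x_2) = 1.399873, coefficient = 2
x_3 = 1.6250, f(x_3) = 1.622613, coefficient = 4
x_4 = 1.8333, f(x_4) = 1.770514, coefficient = 2
x_5 = 2.0417, f(x_5) = 1.819480, coefficient = 4
x_6 = 2.2500, f(x_6) = 1.750665, coefficient = 1

I ≈ (0.208333/3) × 27.220575 = 1.890318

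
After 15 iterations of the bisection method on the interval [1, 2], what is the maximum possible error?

Bisection error bound: |error| ≤ (b-a)/2^n
|error| ≤ (2 - 1)/2^15 = 1/2^15
|error| ≤ 0.0000305176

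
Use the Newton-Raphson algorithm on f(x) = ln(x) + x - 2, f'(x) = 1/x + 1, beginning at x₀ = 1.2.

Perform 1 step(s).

f(x) = ln(x) + x - 2
f'(x) = 1/x + 1
x₀ = 1.2

Newton-Raphson formula: x_{n+1} = x_n - f(x_n)/f'(x_n)

Iteration 1:
  f(1.200000) = -0.617678
  f'(1.200000) = 1.833333
  x_1 = 1.200000 - (-0.617678)/1.833333 = 1.536916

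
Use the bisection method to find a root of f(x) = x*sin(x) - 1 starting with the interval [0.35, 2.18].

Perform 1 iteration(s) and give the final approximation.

f(x) = x*sin(x) - 1
Initial interval: [0.35, 2.18]

Iteration 1:
  c_1 = (0.350000 + 2.180000)/2 = 1.265000
  f(c_1) = f(1.265000) = 0.206314
  f(a) × f(c) < 0, new interval: [0.350000, 1.265000]

After 1 iteration(s), the approximation is c_1 = 1.265000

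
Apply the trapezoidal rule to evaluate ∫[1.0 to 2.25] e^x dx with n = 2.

f(x) = e^x
a = 1.0, b = 2.25, n = 2
h = (b - a)/n = 0.625000

Trapezoidal rule: (h/2)[f(x₀) + 2f(x₁) + 2f(x₂) + ... + f(xₙ)]

x_0 = 1.0000, f(x_0) = 2.718282, coefficient = 1
x_1 = 1.6250, f(x_1) = 5.078419, coefficient = 2
x_2 = 2.2500, f(x_2) = 9.487736, coefficient = 1

I ≈ (0.625000/2) × 22.362856 = 6.988392
Exact value: 6.769454
Error: 0.218938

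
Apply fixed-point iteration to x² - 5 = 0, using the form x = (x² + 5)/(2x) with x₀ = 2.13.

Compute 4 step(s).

Equation: x² - 5 = 0
Fixed-point form: x = (x² + 5)/(2x)
x₀ = 2.13

x_1 = g(2.130000) = 2.238709
x_2 = g(2.238709) = 2.236070
x_3 = g(2.236070) = 2.236068
x_4 = g(2.236068) = 2.236068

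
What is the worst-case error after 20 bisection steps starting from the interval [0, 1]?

Bisection error bound: |error| ≤ (b-a)/2^n
|error| ≤ (1 - 0)/2^20 = 1/2^20
|error| ≤ 0.0000009537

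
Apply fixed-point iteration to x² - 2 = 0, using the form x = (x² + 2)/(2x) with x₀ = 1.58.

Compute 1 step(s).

Equation: x² - 2 = 0
Fixed-point form: x = (x² + 2)/(2x)
x₀ = 1.58

x_1 = g(1.580000) = 1.422911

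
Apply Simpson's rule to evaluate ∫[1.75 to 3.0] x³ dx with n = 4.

f(x) = x³
a = 1.75, b = 3.0, n = 4
h = (b - a)/n = 0.312500

Simpson's rule: (h/3)[f(x₀) + 4f(x₁) + 2f(x₂) + ... + f(xₙ)]

x_0 = 1.7500, f(x_0) = 5.359375, coefficient = 1
x_1 = 2.0625, f(x_1) = 8.773682, coefficient = 4
x_2 = 2.3750, f(x_2) = 13.396484, coefficient = 2
x_3 = 2.6875, f(x_3) = 19.410889, coefficient = 4
x_4 = 3.0000, f(x_4) = 27.000000, coefficient = 1

I ≈ (0.312500/3) × 171.890625 = 17.905273
Exact value: 17.905273
Error: 0.000000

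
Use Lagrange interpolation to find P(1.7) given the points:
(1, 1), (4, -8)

Lagrange interpolation formula:
P(x) = Σ yᵢ × Lᵢ(x)
where Lᵢ(x) = Π_{j≠i} (x - xⱼ)/(xᵢ - xⱼ)

L_0(1.7) = (1.7 - 4)/(1 - 4) = 0.766667
L_1(1.7) = (1.7 - 1)/(4 - 1) = 0.233333

P(1.7) = 1×L_0(1.7) + (-8)×L_1(1.7)
P(1.7) = -1.100000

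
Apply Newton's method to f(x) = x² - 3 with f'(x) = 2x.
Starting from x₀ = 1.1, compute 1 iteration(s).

f(x) = x² - 3
f'(x) = 2x
x₀ = 1.1

Newton-Raphson formula: x_{n+1} = x_n - f(x_n)/f'(x_n)

Iteration 1:
  f(1.100000) = -1.790000
  f'(1.100000) = 2.200000
  x_1 = 1.100000 - (-1.790000)/2.200000 = 1.913636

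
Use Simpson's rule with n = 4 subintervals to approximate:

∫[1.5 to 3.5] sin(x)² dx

f(x) = sin(x)²
a = 1.5, b = 3.5, n = 4
h = (b - a)/n = 0.500000

Simpson's rule: (h/3)[f(x₀) + 4f(x₁) + 2f(x₂) + ... + f(xₙ)]

x_0 = 1.5000, f(x_0) = 0.994996, coefficient = 1
x_1 = 2.0000, f(x_1) = 0.826822, coefficient = 4
x_2 = 2.5000, f(x_2) = 0.358169, coefficient = 2
x_3 = 3.0000, f(x_3) = 0.019915, coefficient = 4
x_4 = 3.5000, f(x_4) = 0.123049, coefficient = 1

I ≈ (0.500000/3) × 5.221330 = 0.870222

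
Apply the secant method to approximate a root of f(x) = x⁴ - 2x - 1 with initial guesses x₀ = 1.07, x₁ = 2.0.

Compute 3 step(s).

f(x) = x⁴ - 2x - 1
x₀ = 1.07, x₁ = 2.0

Secant formula: x_{n+1} = x_n - f(x_n)(x_n - x_{n-1})/(f(x_n) - f(x_{n-1}))

Iteration 1:
  f(1.070000) = -1.829204
  f(2.000000) = 11.000000
  x_2 = 2.000000 - 11.000000×(2.000000 - 1.070000)/(11.000000 - (-1.829204))
       = 1.202601
Iteration 2:
  f(2.000000) = 11.000000
  f(1.202601) = -1.313568
  x_3 = 1.202601 - (-1.313568)×(1.202601 - 2.000000)/(-1.313568 - 11.000000)
       = 1.287664
Iteration 3:
  f(1.202601) = -1.313568
  f(1.287664) = -0.826101
  x_4 = 1.287664 - (-0.826101)×(1.287664 - 1.202601)/(-0.826101 - (-1.313568))
       = 1.431821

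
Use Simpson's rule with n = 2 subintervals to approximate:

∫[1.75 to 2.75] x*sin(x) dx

f(x) = x*sin(x)
a = 1.75, b = 2.75, n = 2
h = (b - a)/n = 0.500000

Simpson's rule: (h/3)[f(x₀) + 4f(x₁) + 2f(x₂) + ... + f(xₙ)]

x_0 = 1.7500, f(x_0) = 1.721975, coefficient = 1
x_1 = 2.2500, f(x_1) = 1.750665, coefficient = 4
x_2 = 2.7500, f(x_2) = 1.049568, coefficient = 1

I ≈ (0.500000/3) × 9.774202 = 1.629034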